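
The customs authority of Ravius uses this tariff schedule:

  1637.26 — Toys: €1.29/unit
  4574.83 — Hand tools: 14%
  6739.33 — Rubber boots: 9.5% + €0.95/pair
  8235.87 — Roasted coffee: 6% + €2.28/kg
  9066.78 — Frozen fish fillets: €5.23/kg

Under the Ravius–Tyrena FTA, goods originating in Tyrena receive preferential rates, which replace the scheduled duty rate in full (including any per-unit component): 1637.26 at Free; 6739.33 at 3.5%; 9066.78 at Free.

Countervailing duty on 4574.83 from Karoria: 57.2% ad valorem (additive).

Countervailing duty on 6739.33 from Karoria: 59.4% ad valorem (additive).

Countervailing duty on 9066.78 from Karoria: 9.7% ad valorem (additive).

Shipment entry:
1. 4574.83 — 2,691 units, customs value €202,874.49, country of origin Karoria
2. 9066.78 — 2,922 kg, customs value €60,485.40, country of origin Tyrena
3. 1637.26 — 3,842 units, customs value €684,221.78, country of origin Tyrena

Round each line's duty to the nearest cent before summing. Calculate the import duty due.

€144,446.64

Line 1 (4574.83, Karoria, 2,691 units, €202,874.49):
Base rate for 4574.83 is 14%.
Additional duty on 4574.83 from Karoria: +57.2%. Applied ad valorem rate: 14% + 57.2% = 71.2%.
Duty = €202,874.49 × 71.2% = €144,446.64.
Line 2 (9066.78, Tyrena, 2,922 kg, €60,485.40):
Base rate for 9066.78 is €5.23/kg.
Origin Tyrena qualifies under the Ravius–Tyrena agreement and 9066.78 is covered: preferential rate Free applies instead.
The additional-duty order on 9066.78 targets Karoria, not Tyrena; it does not apply.
Duty = €60,485.40 × 0% = €0.00.
Line 3 (1637.26, Tyrena, 3,842 units, €684,221.78):
Base rate for 1637.26 is €1.29/unit.
Origin Tyrena qualifies under the Ravius–Tyrena agreement and 1637.26 is covered: preferential rate Free applies instead.
Duty = €684,221.78 × 0% = €0.00.
Total = €144,446.64 + €0.00 + €0.00 = €144,446.64.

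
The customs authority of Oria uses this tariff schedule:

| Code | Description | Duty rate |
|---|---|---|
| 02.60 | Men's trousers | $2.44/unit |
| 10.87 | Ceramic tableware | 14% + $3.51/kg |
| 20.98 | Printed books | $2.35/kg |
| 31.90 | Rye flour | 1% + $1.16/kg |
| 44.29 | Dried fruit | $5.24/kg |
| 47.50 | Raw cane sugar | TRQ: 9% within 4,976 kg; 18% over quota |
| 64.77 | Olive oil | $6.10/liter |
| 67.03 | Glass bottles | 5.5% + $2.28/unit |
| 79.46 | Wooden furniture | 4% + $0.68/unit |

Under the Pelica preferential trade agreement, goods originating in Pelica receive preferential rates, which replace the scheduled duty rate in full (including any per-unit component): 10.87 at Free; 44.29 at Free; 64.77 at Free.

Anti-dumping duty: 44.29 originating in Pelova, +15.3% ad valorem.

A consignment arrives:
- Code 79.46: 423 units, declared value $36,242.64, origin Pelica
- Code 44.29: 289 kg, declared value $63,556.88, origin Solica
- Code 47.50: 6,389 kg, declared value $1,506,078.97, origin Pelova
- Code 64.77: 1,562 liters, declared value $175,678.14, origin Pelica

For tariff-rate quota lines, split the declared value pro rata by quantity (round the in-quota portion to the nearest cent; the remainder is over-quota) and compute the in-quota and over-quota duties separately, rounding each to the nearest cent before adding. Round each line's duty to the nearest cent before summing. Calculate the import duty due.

Line 1 (79.46, Pelica, 423 units, $36,242.64):
Base rate for 79.46 is 4% + $0.68/unit.
Origin Pelica is the FTA partner but 79.46 is not on the preference list; base rate stands.
Duty = $36,242.64 × 4% + 423 × $0.68 = $1,737.35.
Line 2 (44.29, Solica, 289 kg, $63,556.88):
Base rate for 44.29 is $5.24/kg.
44.29 has an FTA preferential rate, but origin Solica is not Pelica; base rate stands.
The additional-duty order on 44.29 targets Pelova, not Solica; it does not apply.
Duty = 289 × $5.24 = $1,514.36.
Line 3 (47.50, Pelova, 6,389 kg, $1,506,078.97):
Code 47.50 is under a tariff-rate quota (threshold 4,976 kg). In-quota: 4,976 kg at 9%; over-quota: 1,413 kg at 18%.
Pro-rata value split: in-quota = $1,506,078.97 × 4,976/6,389 = $1,172,992.48; over-quota = $1,506,078.97 − $1,172,992.48 = $333,086.49.
In-quota duty = $1,172,992.48 × 9% = $105,569.32. Over-quota duty = $333,086.49 × 18% = $59,955.57.
Line duty = $105,569.32 + $59,955.57 = $165,524.89.
Line 4 (64.77, Pelica, 1,562 liters, $175,678.14):
Base rate for 64.77 is $6.10/liter.
Origin Pelica qualifies under the Oria–Pelica agreement and 64.77 is covered: preferential rate Free applies instead.
Duty = $175,678.14 × 0% = $0.00.
Total = $1,737.35 + $1,514.36 + $165,524.89 + $0.00 = $168,776.60.

$168,776.60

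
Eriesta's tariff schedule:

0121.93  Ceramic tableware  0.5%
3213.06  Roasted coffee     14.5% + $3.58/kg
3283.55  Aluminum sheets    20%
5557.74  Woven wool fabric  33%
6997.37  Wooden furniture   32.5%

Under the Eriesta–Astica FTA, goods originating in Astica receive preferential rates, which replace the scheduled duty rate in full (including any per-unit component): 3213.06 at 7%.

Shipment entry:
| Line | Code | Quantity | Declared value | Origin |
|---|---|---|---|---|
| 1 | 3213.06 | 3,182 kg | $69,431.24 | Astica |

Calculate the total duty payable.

Line 1 (3213.06, Astica, 3,182 kg, $69,431.24):
Base rate for 3213.06 is 14.5% + $3.58/kg.
Origin Astica qualifies under the Eriesta–Astica agreement and 3213.06 is covered: preferential rate 7% applies instead.
Duty = $69,431.24 × 7% = $4,860.19.

$4,860.19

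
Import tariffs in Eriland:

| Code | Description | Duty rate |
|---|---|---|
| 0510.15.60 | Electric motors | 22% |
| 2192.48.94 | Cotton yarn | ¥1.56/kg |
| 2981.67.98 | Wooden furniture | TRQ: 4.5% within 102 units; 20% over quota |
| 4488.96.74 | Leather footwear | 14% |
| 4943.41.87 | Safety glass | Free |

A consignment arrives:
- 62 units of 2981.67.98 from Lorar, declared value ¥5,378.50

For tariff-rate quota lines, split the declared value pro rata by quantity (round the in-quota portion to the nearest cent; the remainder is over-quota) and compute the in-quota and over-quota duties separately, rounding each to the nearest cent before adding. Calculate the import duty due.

Line 1 (2981.67.98, Lorar, 62 units, ¥5,378.50):
Code 2981.67.98 is under a tariff-rate quota (threshold 102 units). Quantity 62 units is within the quota, so the in-quota rate 4.5% applies to the full value.
Duty = ¥5,378.50 × 4.5% = ¥242.03.

¥242.03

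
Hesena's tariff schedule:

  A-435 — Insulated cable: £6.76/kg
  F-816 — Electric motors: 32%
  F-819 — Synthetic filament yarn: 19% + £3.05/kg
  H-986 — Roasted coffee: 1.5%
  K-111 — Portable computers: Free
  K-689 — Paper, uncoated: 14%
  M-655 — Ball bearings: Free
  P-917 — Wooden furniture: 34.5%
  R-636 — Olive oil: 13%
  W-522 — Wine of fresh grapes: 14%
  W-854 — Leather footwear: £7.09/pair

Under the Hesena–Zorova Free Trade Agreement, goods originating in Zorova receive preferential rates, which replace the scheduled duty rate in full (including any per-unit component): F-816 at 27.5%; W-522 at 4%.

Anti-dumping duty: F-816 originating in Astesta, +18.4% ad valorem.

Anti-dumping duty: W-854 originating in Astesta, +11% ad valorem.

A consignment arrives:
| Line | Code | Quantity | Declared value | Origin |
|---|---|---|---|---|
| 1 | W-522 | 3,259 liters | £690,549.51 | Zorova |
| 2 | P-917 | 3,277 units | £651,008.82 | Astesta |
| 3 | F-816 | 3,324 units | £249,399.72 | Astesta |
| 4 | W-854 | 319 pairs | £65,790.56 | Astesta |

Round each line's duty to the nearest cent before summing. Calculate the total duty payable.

£387,416.15

Line 1 (W-522, Zorova, 3,259 liters, £690,549.51):
Base rate for W-522 is 14%.
Origin Zorova qualifies under the Hesena–Zorova agreement and W-522 is covered: preferential rate 4% applies instead.
Duty = £690,549.51 × 4% = £27,621.98.
Line 2 (P-917, Astesta, 3,277 units, £651,008.82):
Base rate for P-917 is 34.5%.
Duty = £651,008.82 × 34.5% = £224,598.04.
Line 3 (F-816, Astesta, 3,324 units, £249,399.72):
Base rate for F-816 is 32%.
F-816 has an FTA preferential rate, but origin Astesta is not Zorova; base rate stands.
Additional duty on F-816 from Astesta: +18.4%. Applied ad valorem rate: 32% + 18.4% = 50.4%.
Duty = £249,399.72 × 50.4% = £125,697.46.
Line 4 (W-854, Astesta, 319 pairs, £65,790.56):
Base rate for W-854 is £7.09/pair.
Additional duty on W-854 from Astesta: +11% ad valorem. Applied ad valorem rate = 11%.
Duty = £65,790.56 × 11% + 319 × £7.09 = £9,498.67.
Total = £27,621.98 + £224,598.04 + £125,697.46 + £9,498.67 = £387,416.15.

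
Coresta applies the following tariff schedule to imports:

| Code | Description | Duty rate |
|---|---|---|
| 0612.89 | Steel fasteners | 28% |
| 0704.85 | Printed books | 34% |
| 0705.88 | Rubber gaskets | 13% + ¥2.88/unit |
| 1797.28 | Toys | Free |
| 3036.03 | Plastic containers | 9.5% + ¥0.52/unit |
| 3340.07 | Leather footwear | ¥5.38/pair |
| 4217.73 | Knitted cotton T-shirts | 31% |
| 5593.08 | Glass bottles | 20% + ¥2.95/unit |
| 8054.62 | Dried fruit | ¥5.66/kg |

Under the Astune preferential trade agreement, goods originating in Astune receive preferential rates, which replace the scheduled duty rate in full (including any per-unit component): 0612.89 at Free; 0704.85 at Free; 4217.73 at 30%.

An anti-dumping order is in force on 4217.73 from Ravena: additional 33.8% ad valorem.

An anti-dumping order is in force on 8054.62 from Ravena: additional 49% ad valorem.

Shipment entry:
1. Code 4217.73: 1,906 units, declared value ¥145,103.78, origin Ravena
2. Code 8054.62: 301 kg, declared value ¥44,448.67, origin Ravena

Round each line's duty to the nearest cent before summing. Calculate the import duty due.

¥117,510.76

Line 1 (4217.73, Ravena, 1,906 units, ¥145,103.78):
Base rate for 4217.73 is 31%.
4217.73 has an FTA preferential rate, but origin Ravena is not Astune; base rate stands.
Additional duty on 4217.73 from Ravena: +33.8%. Applied ad valorem rate: 31% + 33.8% = 64.8%.
Duty = ¥145,103.78 × 64.8% = ¥94,027.25.
Line 2 (8054.62, Ravena, 301 kg, ¥44,448.67):
Base rate for 8054.62 is ¥5.66/kg.
Additional duty on 8054.62 from Ravena: +49% ad valorem. Applied ad valorem rate = 49%.
Duty = ¥44,448.67 × 49% + 301 × ¥5.66 = ¥23,483.51.
Total = ¥94,027.25 + ¥23,483.51 = ¥117,510.76.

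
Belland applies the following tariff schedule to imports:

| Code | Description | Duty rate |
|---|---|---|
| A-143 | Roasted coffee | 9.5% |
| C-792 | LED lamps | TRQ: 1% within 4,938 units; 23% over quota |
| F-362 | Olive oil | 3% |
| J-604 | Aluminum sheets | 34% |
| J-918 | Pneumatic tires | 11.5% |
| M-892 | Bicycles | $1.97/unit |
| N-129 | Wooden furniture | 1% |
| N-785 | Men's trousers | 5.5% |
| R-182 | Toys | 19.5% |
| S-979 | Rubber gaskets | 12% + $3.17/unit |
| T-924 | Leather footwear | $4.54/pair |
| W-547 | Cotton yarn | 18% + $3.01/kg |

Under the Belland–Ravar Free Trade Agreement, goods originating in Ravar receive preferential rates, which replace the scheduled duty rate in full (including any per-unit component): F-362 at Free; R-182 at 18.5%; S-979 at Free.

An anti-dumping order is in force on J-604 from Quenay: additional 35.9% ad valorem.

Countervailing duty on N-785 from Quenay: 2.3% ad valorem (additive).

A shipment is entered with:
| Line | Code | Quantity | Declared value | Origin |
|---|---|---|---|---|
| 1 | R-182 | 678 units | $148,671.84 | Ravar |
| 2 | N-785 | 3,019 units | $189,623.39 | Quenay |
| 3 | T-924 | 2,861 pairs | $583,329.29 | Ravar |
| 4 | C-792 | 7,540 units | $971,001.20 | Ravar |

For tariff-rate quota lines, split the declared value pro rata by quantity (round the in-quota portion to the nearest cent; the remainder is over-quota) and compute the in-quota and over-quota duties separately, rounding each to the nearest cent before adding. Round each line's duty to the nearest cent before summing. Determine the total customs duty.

$138,712.69

Line 1 (R-182, Ravar, 678 units, $148,671.84):
Base rate for R-182 is 19.5%.
Origin Ravar qualifies under the Belland–Ravar agreement and R-182 is covered: preferential rate 18.5% applies instead.
Duty = $148,671.84 × 18.5% = $27,504.29.
Line 2 (N-785, Quenay, 3,019 units, $189,623.39):
Base rate for N-785 is 5.5%.
Additional duty on N-785 from Quenay: +2.3%. Applied ad valorem rate: 5.5% + 2.3% = 7.8%.
Duty = $189,623.39 × 7.8% = $14,790.62.
Line 3 (T-924, Ravar, 2,861 pairs, $583,329.29):
Base rate for T-924 is $4.54/pair.
Origin Ravar is the FTA partner but T-924 is not on the preference list; base rate stands.
Duty = 2,861 × $4.54 = $12,988.94.
Line 4 (C-792, Ravar, 7,540 units, $971,001.20):
Code C-792 is under a tariff-rate quota (threshold 4,938 units). In-quota: 4,938 units at 1%; over-quota: 2,602 units at 23%.
Pro-rata value split: in-quota = $971,001.20 × 4,938/7,540 = $635,915.64; over-quota = $971,001.20 − $635,915.64 = $335,085.56.
In-quota duty = $635,915.64 × 1% = $6,359.16. Over-quota duty = $335,085.56 × 23% = $77,069.68.
Line duty = $6,359.16 + $77,069.68 = $83,428.84.
Total = $27,504.29 + $14,790.62 + $12,988.94 + $83,428.84 = $138,712.69.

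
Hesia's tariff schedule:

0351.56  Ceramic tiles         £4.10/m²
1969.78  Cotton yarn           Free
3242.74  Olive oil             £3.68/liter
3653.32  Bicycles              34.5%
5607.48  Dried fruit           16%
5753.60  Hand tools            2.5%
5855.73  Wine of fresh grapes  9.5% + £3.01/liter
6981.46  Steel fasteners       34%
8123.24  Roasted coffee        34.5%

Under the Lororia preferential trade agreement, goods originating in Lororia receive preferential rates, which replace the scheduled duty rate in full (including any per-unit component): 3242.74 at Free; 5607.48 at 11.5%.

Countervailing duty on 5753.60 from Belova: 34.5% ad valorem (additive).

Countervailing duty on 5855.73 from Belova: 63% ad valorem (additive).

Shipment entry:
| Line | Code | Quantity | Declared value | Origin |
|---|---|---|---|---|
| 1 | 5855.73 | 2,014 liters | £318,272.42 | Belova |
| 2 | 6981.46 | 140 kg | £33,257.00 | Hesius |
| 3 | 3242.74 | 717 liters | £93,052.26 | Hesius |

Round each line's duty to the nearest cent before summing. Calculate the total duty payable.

Line 1 (5855.73, Belova, 2,014 liters, £318,272.42):
Base rate for 5855.73 is 9.5% + £3.01/liter.
Additional duty on 5855.73 from Belova: +63%. Applied ad valorem rate: 9.5% + 63% = 72.5%.
Duty = £318,272.42 × 72.5% + 2,014 × £3.01 = £236,809.64.
Line 2 (6981.46, Hesius, 140 kg, £33,257.00):
Base rate for 6981.46 is 34%.
Duty = £33,257.00 × 34% = £11,307.38.
Line 3 (3242.74, Hesius, 717 liters, £93,052.26):
Base rate for 3242.74 is £3.68/liter.
3242.74 has an FTA preferential rate, but origin Hesius is not Lororia; base rate stands.
Duty = 717 × £3.68 = £2,638.56.
Total = £236,809.64 + £11,307.38 + £2,638.56 = £250,755.58.

£250,755.58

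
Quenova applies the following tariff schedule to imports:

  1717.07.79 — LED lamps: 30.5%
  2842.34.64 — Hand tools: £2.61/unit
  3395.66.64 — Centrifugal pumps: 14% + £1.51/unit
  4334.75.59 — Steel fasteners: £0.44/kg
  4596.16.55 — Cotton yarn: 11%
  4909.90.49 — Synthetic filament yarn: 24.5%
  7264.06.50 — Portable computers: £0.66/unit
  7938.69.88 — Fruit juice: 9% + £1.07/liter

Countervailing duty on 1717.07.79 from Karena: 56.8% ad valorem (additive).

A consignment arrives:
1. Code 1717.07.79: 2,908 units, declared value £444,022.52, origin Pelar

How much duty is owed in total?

Line 1 (1717.07.79, Pelar, 2,908 units, £444,022.52):
Base rate for 1717.07.79 is 30.5%.
The additional-duty order on 1717.07.79 targets Karena, not Pelar; it does not apply.
Duty = £444,022.52 × 30.5% = £135,426.87.

£135,426.87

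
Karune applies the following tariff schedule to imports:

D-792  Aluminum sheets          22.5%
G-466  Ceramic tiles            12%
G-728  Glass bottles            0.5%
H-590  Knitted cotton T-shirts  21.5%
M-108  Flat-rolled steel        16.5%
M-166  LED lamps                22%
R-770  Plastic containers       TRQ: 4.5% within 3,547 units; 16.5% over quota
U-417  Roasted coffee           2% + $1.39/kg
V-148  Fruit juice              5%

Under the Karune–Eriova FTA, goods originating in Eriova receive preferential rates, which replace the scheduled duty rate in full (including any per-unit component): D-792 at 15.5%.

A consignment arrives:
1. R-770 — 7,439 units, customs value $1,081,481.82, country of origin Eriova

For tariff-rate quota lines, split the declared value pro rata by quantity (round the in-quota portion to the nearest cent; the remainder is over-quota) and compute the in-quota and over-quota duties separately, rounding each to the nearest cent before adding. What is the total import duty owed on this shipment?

Line 1 (R-770, Eriova, 7,439 units, $1,081,481.82):
Code R-770 is under a tariff-rate quota (threshold 3,547 units). In-quota: 3,547 units at 4.5%; over-quota: 3,892 units at 16.5%.
Pro-rata value split: in-quota = $1,081,481.82 × 3,547/7,439 = $515,662.86; over-quota = $1,081,481.82 − $515,662.86 = $565,818.96.
In-quota duty = $515,662.86 × 4.5% = $23,204.83. Over-quota duty = $565,818.96 × 16.5% = $93,360.13.
Line duty = $23,204.83 + $93,360.13 = $116,564.96.

$116,564.96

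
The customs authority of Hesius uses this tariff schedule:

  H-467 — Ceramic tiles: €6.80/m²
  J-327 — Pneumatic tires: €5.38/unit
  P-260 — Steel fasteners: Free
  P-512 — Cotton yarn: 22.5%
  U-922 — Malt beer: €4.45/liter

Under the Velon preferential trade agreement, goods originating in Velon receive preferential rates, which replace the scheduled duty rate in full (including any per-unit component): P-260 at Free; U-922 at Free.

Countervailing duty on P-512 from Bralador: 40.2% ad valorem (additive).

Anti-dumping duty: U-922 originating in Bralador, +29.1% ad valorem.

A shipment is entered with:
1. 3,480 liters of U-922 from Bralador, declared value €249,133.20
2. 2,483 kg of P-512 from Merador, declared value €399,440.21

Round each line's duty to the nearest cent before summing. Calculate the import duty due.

Line 1 (U-922, Bralador, 3,480 liters, €249,133.20):
Base rate for U-922 is €4.45/liter.
U-922 has an FTA preferential rate, but origin Bralador is not Velon; base rate stands.
Additional duty on U-922 from Bralador: +29.1% ad valorem. Applied ad valorem rate = 29.1%.
Duty = €249,133.20 × 29.1% + 3,480 × €4.45 = €87,983.76.
Line 2 (P-512, Merador, 2,483 kg, €399,440.21):
Base rate for P-512 is 22.5%.
The additional-duty order on P-512 targets Bralador, not Merador; it does not apply.
Duty = €399,440.21 × 22.5% = €89,874.05.
Total = €87,983.76 + €89,874.05 = €177,857.81.

€177,857.81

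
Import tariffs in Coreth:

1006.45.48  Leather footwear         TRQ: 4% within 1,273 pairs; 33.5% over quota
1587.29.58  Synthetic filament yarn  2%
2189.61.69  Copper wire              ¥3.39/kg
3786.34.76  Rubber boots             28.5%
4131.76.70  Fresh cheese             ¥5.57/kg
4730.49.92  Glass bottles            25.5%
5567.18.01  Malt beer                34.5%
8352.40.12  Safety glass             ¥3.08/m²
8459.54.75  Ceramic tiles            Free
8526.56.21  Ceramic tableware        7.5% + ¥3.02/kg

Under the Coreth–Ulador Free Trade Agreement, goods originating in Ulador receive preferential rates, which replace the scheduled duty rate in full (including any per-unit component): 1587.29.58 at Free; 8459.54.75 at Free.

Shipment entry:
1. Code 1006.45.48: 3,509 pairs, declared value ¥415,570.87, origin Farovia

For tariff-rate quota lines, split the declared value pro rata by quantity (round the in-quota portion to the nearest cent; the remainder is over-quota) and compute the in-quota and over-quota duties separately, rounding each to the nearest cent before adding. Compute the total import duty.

¥94,741.64

Line 1 (1006.45.48, Farovia, 3,509 pairs, ¥415,570.87):
Code 1006.45.48 is under a tariff-rate quota (threshold 1,273 pairs). In-quota: 1,273 pairs at 4%; over-quota: 2,236 pairs at 33.5%.
Pro-rata value split: in-quota = ¥415,570.87 × 1,273/3,509 = ¥150,761.39; over-quota = ¥415,570.87 − ¥150,761.39 = ¥264,809.48.
In-quota duty = ¥150,761.39 × 4% = ¥6,030.46. Over-quota duty = ¥264,809.48 × 33.5% = ¥88,711.18.
Line duty = ¥6,030.46 + ¥88,711.18 = ¥94,741.64.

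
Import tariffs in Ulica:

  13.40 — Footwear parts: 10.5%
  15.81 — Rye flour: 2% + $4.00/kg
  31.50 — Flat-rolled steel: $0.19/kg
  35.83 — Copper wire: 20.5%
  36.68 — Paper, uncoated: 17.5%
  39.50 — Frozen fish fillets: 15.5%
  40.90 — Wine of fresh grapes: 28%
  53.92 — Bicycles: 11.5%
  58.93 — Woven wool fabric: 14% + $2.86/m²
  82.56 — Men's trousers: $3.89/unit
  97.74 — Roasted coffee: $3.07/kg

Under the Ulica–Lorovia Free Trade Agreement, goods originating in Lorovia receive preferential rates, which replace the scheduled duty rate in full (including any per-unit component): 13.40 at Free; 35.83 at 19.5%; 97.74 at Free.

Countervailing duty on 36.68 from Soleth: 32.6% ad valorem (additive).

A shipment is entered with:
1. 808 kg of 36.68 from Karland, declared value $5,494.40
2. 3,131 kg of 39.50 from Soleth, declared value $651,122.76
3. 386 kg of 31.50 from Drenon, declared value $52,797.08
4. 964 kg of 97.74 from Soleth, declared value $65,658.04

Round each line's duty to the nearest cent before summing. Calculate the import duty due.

Line 1 (36.68, Karland, 808 kg, $5,494.40):
Base rate for 36.68 is 17.5%.
The additional-duty order on 36.68 targets Soleth, not Karland; it does not apply.
Duty = $5,494.40 × 17.5% = $961.52.
Line 2 (39.50, Soleth, 3,131 kg, $651,122.76):
Base rate for 39.50 is 15.5%.
Duty = $651,122.76 × 15.5% = $100,924.03.
Line 3 (31.50, Drenon, 386 kg, $52,797.08):
Base rate for 31.50 is $0.19/kg.
Duty = 386 × $0.19 = $73.34.
Line 4 (97.74, Soleth, 964 kg, $65,658.04):
Base rate for 97.74 is $3.07/kg.
97.74 has an FTA preferential rate, but origin Soleth is not Lorovia; base rate stands.
Duty = 964 × $3.07 = $2,959.48.
Total = $961.52 + $100,924.03 + $73.34 + $2,959.48 = $104,918.37.

$104,918.37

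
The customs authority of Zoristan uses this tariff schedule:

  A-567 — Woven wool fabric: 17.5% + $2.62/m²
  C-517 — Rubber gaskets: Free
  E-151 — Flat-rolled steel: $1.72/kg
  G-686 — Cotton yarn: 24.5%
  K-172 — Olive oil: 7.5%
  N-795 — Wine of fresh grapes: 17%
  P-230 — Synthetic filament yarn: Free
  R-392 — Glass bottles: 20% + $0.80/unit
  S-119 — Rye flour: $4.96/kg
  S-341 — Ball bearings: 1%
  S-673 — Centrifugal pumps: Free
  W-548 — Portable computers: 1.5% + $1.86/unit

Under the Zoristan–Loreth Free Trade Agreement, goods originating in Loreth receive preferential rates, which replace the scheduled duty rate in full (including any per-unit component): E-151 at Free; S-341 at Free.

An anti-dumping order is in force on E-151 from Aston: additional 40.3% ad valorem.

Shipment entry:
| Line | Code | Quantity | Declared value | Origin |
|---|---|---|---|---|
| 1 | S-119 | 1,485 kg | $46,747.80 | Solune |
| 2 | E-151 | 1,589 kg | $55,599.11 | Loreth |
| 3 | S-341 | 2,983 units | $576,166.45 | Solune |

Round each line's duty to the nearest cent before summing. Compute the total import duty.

Line 1 (S-119, Solune, 1,485 kg, $46,747.80):
Base rate for S-119 is $4.96/kg.
Duty = 1,485 × $4.96 = $7,365.60.
Line 2 (E-151, Loreth, 1,589 kg, $55,599.11):
Base rate for E-151 is $1.72/kg.
Origin Loreth qualifies under the Zoristan–Loreth agreement and E-151 is covered: preferential rate Free applies instead.
The additional-duty order on E-151 targets Aston, not Loreth; it does not apply.
Duty = $55,599.11 × 0% = $0.00.
Line 3 (S-341, Solune, 2,983 units, $576,166.45):
Base rate for S-341 is 1%.
S-341 has an FTA preferential rate, but origin Solune is not Loreth; base rate stands.
Duty = $576,166.45 × 1% = $5,761.66.
Total = $7,365.60 + $0.00 + $5,761.66 = $13,127.26.

$13,127.26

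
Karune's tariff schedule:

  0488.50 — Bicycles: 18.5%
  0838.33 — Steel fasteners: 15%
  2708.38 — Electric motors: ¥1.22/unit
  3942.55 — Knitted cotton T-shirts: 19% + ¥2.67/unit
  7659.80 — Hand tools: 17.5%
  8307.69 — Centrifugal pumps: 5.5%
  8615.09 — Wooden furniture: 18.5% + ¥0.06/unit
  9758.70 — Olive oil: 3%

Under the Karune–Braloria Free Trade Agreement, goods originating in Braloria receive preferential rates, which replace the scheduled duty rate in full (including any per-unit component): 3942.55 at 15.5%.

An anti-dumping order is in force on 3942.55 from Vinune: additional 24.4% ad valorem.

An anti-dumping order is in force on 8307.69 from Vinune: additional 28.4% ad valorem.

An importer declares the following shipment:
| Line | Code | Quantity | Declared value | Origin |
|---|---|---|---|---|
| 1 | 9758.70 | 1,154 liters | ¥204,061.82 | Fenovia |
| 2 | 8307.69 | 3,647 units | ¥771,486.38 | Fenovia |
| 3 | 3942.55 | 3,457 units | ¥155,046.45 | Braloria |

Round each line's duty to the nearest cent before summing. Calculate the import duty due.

Line 1 (9758.70, Fenovia, 1,154 liters, ¥204,061.82):
Base rate for 9758.70 is 3%.
Duty = ¥204,061.82 × 3% = ¥6,121.85.
Line 2 (8307.69, Fenovia, 3,647 units, ¥771,486.38):
Base rate for 8307.69 is 5.5%.
The additional-duty order on 8307.69 targets Vinune, not Fenovia; it does not apply.
Duty = ¥771,486.38 × 5.5% = ¥42,431.75.
Line 3 (3942.55, Braloria, 3,457 units, ¥155,046.45):
Base rate for 3942.55 is 19% + ¥2.67/unit.
Origin Braloria qualifies under the Karune–Braloria agreement and 3942.55 is covered: preferential rate 15.5% applies instead.
The additional-duty order on 3942.55 targets Vinune, not Braloria; it does not apply.
Duty = ¥155,046.45 × 15.5% = ¥24,032.20.
Total = ¥6,121.85 + ¥42,431.75 + ¥24,032.20 = ¥72,585.80.

¥72,585.80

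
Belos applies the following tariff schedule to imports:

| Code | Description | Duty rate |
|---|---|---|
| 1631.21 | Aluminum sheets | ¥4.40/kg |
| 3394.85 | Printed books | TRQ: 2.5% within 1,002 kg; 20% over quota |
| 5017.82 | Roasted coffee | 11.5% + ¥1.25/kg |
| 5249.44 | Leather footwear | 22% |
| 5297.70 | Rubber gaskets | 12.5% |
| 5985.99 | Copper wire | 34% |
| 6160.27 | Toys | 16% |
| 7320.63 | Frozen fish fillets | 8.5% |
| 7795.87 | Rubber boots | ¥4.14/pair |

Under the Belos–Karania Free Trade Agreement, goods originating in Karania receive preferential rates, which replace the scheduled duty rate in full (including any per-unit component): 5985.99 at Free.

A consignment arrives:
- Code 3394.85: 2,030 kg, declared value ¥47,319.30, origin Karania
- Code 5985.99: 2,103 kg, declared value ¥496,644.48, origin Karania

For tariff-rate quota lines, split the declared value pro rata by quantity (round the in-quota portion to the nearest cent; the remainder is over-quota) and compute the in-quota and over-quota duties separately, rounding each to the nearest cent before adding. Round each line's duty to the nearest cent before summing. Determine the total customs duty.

¥5,376.46

Line 1 (3394.85, Karania, 2,030 kg, ¥47,319.30):
Code 3394.85 is under a tariff-rate quota (threshold 1,002 kg). In-quota: 1,002 kg at 2.5%; over-quota: 1,028 kg at 20%.
Pro-rata value split: in-quota = ¥47,319.30 × 1,002/2,030 = ¥23,356.62; over-quota = ¥47,319.30 − ¥23,356.62 = ¥23,962.68.
In-quota duty = ¥23,356.62 × 2.5% = ¥583.92. Over-quota duty = ¥23,962.68 × 20% = ¥4,792.54.
Line duty = ¥583.92 + ¥4,792.54 = ¥5,376.46.
Line 2 (5985.99, Karania, 2,103 kg, ¥496,644.48):
Base rate for 5985.99 is 34%.
Origin Karania qualifies under the Belos–Karania agreement and 5985.99 is covered: preferential rate Free applies instead.
Duty = ¥496,644.48 × 0% = ¥0.00.
Total = ¥5,376.46 + ¥0.00 = ¥5,376.46.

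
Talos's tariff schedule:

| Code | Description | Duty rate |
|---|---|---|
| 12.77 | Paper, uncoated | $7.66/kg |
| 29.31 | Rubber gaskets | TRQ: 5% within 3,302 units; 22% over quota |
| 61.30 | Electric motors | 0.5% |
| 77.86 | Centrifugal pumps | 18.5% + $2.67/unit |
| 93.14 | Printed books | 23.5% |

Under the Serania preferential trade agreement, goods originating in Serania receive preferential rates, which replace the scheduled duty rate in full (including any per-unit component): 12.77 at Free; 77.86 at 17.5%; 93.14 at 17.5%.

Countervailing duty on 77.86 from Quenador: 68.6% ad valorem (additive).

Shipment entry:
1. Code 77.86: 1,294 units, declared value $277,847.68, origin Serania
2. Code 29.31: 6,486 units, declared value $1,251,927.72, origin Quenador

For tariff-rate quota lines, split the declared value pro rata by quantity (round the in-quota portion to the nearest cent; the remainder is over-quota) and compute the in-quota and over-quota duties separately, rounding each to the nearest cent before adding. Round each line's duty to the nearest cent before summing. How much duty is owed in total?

$215,697.59

Line 1 (77.86, Serania, 1,294 units, $277,847.68):
Base rate for 77.86 is 18.5% + $2.67/unit.
Origin Serania qualifies under the Talos–Serania agreement and 77.86 is covered: preferential rate 17.5% applies instead.
The additional-duty order on 77.86 targets Quenador, not Serania; it does not apply.
Duty = $277,847.68 × 17.5% = $48,623.34.
Line 2 (29.31, Quenador, 6,486 units, $1,251,927.72):
Code 29.31 is under a tariff-rate quota (threshold 3,302 units). In-quota: 3,302 units at 5%; over-quota: 3,184 units at 22%.
Pro-rata value split: in-quota = $1,251,927.72 × 3,302/6,486 = $637,352.04; over-quota = $1,251,927.72 − $637,352.04 = $614,575.68.
In-quota duty = $637,352.04 × 5% = $31,867.60. Over-quota duty = $614,575.68 × 22% = $135,206.65.
Line duty = $31,867.60 + $135,206.65 = $167,074.25.
Total = $48,623.34 + $167,074.25 = $215,697.59.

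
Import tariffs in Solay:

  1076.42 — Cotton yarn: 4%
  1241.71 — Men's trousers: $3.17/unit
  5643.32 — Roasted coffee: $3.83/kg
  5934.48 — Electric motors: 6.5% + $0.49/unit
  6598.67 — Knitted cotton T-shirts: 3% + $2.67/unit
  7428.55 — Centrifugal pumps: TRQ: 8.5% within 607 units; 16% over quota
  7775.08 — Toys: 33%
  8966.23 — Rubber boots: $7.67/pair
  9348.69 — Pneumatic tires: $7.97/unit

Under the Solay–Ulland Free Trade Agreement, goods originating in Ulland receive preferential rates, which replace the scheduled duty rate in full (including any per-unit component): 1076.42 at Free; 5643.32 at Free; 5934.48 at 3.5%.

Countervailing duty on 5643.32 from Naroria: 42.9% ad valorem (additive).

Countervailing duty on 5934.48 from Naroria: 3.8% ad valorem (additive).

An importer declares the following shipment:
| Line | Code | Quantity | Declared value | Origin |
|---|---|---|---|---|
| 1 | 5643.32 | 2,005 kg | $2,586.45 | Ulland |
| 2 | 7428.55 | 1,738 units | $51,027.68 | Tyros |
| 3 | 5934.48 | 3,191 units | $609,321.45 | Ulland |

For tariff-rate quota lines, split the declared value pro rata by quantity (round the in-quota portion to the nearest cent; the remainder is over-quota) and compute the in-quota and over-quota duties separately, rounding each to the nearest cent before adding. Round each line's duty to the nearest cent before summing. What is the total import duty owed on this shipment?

$28,154.07

Line 1 (5643.32, Ulland, 2,005 kg, $2,586.45):
Base rate for 5643.32 is $3.83/kg.
Origin Ulland qualifies under the Solay–Ulland agreement and 5643.32 is covered: preferential rate Free applies instead.
The additional-duty order on 5643.32 targets Naroria, not Ulland; it does not apply.
Duty = $2,586.45 × 0% = $0.00.
Line 2 (7428.55, Tyros, 1,738 units, $51,027.68):
Code 7428.55 is under a tariff-rate quota (threshold 607 units). In-quota: 607 units at 8.5%; over-quota: 1,131 units at 16%.
Pro-rata value split: in-quota = $51,027.68 × 607/1,738 = $17,821.52; over-quota = $51,027.68 − $17,821.52 = $33,206.16.
In-quota duty = $17,821.52 × 8.5% = $1,514.83. Over-quota duty = $33,206.16 × 16% = $5,312.99.
Line duty = $1,514.83 + $5,312.99 = $6,827.82.
Line 3 (5934.48, Ulland, 3,191 units, $609,321.45):
Base rate for 5934.48 is 6.5% + $0.49/unit.
Origin Ulland qualifies under the Solay–Ulland agreement and 5934.48 is covered: preferential rate 3.5% applies instead.
The additional-duty order on 5934.48 targets Naroria, not Ulland; it does not apply.
Duty = $609,321.45 × 3.5% = $21,326.25.
Total = $0.00 + $6,827.82 + $21,326.25 = $28,154.07.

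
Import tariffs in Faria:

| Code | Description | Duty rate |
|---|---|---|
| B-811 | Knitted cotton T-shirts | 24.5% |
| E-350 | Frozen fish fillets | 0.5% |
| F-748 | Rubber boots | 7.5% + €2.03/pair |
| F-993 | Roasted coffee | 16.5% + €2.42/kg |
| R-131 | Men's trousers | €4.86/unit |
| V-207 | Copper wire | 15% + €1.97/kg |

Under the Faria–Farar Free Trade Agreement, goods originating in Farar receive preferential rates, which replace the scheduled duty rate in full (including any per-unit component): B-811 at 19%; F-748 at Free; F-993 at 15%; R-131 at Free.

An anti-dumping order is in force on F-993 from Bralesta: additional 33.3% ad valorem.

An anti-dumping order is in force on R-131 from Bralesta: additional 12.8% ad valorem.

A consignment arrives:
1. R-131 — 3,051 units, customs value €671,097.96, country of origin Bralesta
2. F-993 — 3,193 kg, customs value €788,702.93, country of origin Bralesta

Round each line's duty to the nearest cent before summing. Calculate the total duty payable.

Line 1 (R-131, Bralesta, 3,051 units, €671,097.96):
Base rate for R-131 is €4.86/unit.
R-131 has an FTA preferential rate, but origin Bralesta is not Farar; base rate stands.
Additional duty on R-131 from Bralesta: +12.8% ad valorem. Applied ad valorem rate = 12.8%.
Duty = €671,097.96 × 12.8% + 3,051 × €4.86 = €100,728.40.
Line 2 (F-993, Bralesta, 3,193 kg, €788,702.93):
Base rate for F-993 is 16.5% + €2.42/kg.
F-993 has an FTA preferential rate, but origin Bralesta is not Farar; base rate stands.
Additional duty on F-993 from Bralesta: +33.3%. Applied ad valorem rate: 16.5% + 33.3% = 49.8%.
Duty = €788,702.93 × 49.8% + 3,193 × €2.42 = €400,501.12.
Total = €100,728.40 + €400,501.12 = €501,229.52.

€501,229.52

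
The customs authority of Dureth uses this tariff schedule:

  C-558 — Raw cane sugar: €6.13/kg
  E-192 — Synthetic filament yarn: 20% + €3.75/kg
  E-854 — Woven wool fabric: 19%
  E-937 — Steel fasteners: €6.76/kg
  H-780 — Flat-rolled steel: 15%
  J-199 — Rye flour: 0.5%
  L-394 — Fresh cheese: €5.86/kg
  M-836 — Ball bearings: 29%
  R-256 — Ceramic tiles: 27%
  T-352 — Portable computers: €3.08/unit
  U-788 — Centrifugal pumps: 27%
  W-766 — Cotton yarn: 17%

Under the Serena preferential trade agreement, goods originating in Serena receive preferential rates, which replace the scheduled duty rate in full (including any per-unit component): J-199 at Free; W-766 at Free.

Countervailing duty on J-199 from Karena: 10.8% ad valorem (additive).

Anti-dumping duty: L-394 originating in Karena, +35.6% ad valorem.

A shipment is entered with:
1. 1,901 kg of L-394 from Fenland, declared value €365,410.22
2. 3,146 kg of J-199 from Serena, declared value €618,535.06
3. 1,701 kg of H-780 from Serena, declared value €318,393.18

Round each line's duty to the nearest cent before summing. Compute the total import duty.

Line 1 (L-394, Fenland, 1,901 kg, €365,410.22):
Base rate for L-394 is €5.86/kg.
The additional-duty order on L-394 targets Karena, not Fenland; it does not apply.
Duty = 1,901 × €5.86 = €11,139.86.
Line 2 (J-199, Serena, 3,146 kg, €618,535.06):
Base rate for J-199 is 0.5%.
Origin Serena qualifies under the Dureth–Serena agreement and J-199 is covered: preferential rate Free applies instead.
The additional-duty order on J-199 targets Karena, not Serena; it does not apply.
Duty = €618,535.06 × 0% = €0.00.
Line 3 (H-780, Serena, 1,701 kg, €318,393.18):
Base rate for H-780 is 15%.
Origin Serena is the FTA partner but H-780 is not on the preference list; base rate stands.
Duty = €318,393.18 × 15% = €47,758.98.
Total = €11,139.86 + €0.00 + €47,758.98 = €58,898.84.

€58,898.84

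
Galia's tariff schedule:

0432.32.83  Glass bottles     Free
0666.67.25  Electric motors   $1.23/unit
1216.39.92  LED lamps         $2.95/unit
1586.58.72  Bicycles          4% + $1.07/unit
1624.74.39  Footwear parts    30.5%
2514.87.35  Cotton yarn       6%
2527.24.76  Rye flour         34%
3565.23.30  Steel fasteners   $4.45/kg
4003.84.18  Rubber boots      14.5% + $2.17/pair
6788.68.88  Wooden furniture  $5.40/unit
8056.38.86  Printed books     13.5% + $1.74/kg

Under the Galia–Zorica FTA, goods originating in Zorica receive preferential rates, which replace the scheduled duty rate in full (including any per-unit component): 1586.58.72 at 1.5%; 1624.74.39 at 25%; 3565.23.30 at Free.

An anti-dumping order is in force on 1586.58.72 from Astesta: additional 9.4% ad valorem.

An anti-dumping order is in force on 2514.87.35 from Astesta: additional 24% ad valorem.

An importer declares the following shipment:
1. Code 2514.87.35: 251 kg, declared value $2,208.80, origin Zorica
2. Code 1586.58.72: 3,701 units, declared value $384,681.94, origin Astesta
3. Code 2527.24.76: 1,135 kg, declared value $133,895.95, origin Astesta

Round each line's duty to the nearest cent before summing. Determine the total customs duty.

Line 1 (2514.87.35, Zorica, 251 kg, $2,208.80):
Base rate for 2514.87.35 is 6%.
Origin Zorica is the FTA partner but 2514.87.35 is not on the preference list; base rate stands.
The additional-duty order on 2514.87.35 targets Astesta, not Zorica; it does not apply.
Duty = $2,208.80 × 6% = $132.53.
Line 2 (1586.58.72, Astesta, 3,701 units, $384,681.94):
Base rate for 1586.58.72 is 4% + $1.07/unit.
1586.58.72 has an FTA preferential rate, but origin Astesta is not Zorica; base rate stands.
Additional duty on 1586.58.72 from Astesta: +9.4%. Applied ad valorem rate: 4% + 9.4% = 13.4%.
Duty = $384,681.94 × 13.4% + 3,701 × $1.07 = $55,507.45.
Line 3 (2527.24.76, Astesta, 1,135 kg, $133,895.95):
Base rate for 2527.24.76 is 34%.
Duty = $133,895.95 × 34% = $45,524.62.
Total = $132.53 + $55,507.45 + $45,524.62 = $101,164.60.

$101,164.60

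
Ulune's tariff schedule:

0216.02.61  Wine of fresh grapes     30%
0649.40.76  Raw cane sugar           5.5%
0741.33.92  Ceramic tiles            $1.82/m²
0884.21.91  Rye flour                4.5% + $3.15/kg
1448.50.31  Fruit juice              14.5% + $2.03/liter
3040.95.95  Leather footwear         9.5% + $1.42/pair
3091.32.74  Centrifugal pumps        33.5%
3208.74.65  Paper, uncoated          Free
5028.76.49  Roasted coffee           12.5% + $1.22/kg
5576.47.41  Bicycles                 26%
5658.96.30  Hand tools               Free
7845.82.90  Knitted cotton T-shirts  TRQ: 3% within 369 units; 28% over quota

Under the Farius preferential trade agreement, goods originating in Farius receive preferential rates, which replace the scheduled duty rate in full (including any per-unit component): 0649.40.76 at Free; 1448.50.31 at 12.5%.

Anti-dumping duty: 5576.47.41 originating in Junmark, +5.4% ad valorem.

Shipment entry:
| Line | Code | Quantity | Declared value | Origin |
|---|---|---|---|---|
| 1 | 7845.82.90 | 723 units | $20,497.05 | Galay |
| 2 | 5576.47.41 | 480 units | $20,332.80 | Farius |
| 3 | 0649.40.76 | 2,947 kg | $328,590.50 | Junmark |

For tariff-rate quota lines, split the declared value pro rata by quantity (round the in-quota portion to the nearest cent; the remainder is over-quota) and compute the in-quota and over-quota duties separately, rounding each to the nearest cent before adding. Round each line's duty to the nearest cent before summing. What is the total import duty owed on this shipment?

Line 1 (7845.82.90, Galay, 723 units, $20,497.05):
Code 7845.82.90 is under a tariff-rate quota (threshold 369 units). In-quota: 369 units at 3%; over-quota: 354 units at 28%.
Pro-rata value split: in-quota = $20,497.05 × 369/723 = $10,461.15; over-quota = $20,497.05 − $10,461.15 = $10,035.90.
In-quota duty = $10,461.15 × 3% = $313.83. Over-quota duty = $10,035.90 × 28% = $2,810.05.
Line duty = $313.83 + $2,810.05 = $3,123.88.
Line 2 (5576.47.41, Farius, 480 units, $20,332.80):
Base rate for 5576.47.41 is 26%.
Origin Farius is the FTA partner but 5576.47.41 is not on the preference list; base rate stands.
The additional-duty order on 5576.47.41 targets Junmark, not Farius; it does not apply.
Duty = $20,332.80 × 26% = $5,286.53.
Line 3 (0649.40.76, Junmark, 2,947 kg, $328,590.50):
Base rate for 0649.40.76 is 5.5%.
0649.40.76 has an FTA preferential rate, but origin Junmark is not Farius; base rate stands.
Duty = $328,590.50 × 5.5% = $18,072.48.
Total = $3,123.88 + $5,286.53 + $18,072.48 = $26,482.89.

$26,482.89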